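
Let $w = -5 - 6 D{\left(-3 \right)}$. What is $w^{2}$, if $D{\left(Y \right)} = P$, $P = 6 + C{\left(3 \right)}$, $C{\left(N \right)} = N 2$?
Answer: $5929$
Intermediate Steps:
$C{\left(N \right)} = 2 N$
$P = 12$ ($P = 6 + 2 \cdot 3 = 6 + 6 = 12$)
$D{\left(Y \right)} = 12$
$w = -77$ ($w = -5 - 72 = -77$)
$w^{2} = \left(-77\right)^{2} = 5929$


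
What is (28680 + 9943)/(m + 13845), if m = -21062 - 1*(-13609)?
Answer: 38623/6392 ≈ 6.0424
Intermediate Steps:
m = -7453 (m = -21062 + 13609 = -7453)
(28680 + 9943)/(m + 13845) = (28680 + 9943)/(-7453 + 13845) = 38623/6392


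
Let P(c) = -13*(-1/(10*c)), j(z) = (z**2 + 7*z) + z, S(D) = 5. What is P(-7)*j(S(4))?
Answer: -169/14 ≈ -12.071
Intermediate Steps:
j(z) = z**2 + 8*z
P(c) = 13/(10*c) (P(c) = -13*(-1/(10*c)) = -(-13)/(10*c) = 13/(10*c))
P(-7)*j(S(4)) = ((13/10)/(-7))*(5*(8 + 5)) = ((13/10)*(-1/7))*(5*13) = -13/70*65 = -169/14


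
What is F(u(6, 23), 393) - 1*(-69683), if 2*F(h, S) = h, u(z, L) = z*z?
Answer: 69701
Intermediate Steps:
u(z, L) = z²
F(h, S) = h/2
F(u(6, 23), 393) - 1*(-69683) = (½)*6² - 1*(-69683) = (½)*36 + 69683 = 18 + 69683 = 69701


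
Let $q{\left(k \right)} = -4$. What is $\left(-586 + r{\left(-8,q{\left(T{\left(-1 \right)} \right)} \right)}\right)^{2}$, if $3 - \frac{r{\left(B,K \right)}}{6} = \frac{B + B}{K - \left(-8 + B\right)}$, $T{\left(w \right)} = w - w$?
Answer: $313600$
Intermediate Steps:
$T{\left(w \right)} = 0$
$r{\left(B,K \right)} = 18 - \frac{12 B}{8 + K - B}$ ($r{\left(B,K \right)} = 18 - 6 \frac{B + B}{K - \left(-8 + B\right)} = 18 - 6 \frac{2 B}{8 + K - B} = 18 - \frac{12 B}{8 + K - B}$)
$\left(-586 + r{\left(-8,q{\left(T{\left(-1 \right)} \right)} \right)}\right)^{2} = \left(-586 + \frac{6 \left(24 - -40 + 3 \left(-4\right)\right)}{8 - 4 - -8}\right)^{2} = \left(-586 + \frac{6 \left(24 + 40 - 12\right)}{8 - 4 + 8}\right)^{2} = \left(-586 + 6 \cdot \frac{1}{12} \cdot 52\right)^{2} = \left(-586 + 26\right)^{2} = \left(-560\right)^{2} = 313600$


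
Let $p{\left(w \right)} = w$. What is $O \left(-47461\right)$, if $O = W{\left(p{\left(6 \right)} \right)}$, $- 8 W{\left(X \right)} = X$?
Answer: $\frac{142383}{4} \approx 35596.0$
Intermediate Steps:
$W{\left(X \right)} = - \frac{X}{8}$
$O = - \frac{3}{4}$ ($O = \left(- \frac{1}{8}\right) 6 = - \frac{3}{4} \approx -0.75$)
$O \left(-47461\right) = \left(- \frac{3}{4}\right) \left(-47461\right) = \frac{142383}{4}$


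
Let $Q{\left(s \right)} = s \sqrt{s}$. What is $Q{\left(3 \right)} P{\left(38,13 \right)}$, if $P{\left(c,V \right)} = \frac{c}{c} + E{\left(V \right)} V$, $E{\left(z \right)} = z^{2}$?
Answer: $6594 \sqrt{3} \approx 11421.0$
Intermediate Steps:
$Q{\left(s \right)} = s^{\frac{3}{2}}$
$P{\left(c,V \right)} = 1 + V^{3}$ ($P{\left(c,V \right)} = \frac{c}{c} + V^{2} V = 1 + V^{3}$)
$Q{\left(3 \right)} P{\left(38,13 \right)} = 3^{\frac{3}{2}} \left(1 + 13^{3}\right) = 3 \sqrt{3} \left(1 + 2197\right) = 3 \sqrt{3} \cdot 2198 = 6594 \sqrt{3}$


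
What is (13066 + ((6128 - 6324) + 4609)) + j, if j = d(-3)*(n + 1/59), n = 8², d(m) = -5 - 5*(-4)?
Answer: 1087916/59 ≈ 18439.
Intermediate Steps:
d(m) = 15 (d(m) = -5 + 20 = 15)
n = 64
j = 56655/59 (j = 15*(64 + 1/59) = 15*(3777/59) = 56655/59 ≈ 960.25)
(13066 + ((6128 - 6324) + 4609)) + j = (13066 + ((6128 - 6324) + 4609)) + 56655/59 = (13066 + (-196 + 4609)) + 56655/59 = (13066 + 4413) + 56655/59 = 17479 + 56655/59 = 1087916/59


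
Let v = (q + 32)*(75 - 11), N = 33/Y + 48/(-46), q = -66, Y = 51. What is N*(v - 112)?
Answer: 354640/391 ≈ 907.01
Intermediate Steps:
N = -155/391 (N = 33/51 + 48/(-46) = 33*(1/51) + 48*(-1/46) = 11/17 - 24/23 = -155/391 ≈ -0.39642)
v = -2176 (v = (-66 + 32)*(75 - 11) = -34*64 = -2176)
N*(v - 112) = -155*(-2176 - 112)/391 = -155/391*(-2288) = 354640/391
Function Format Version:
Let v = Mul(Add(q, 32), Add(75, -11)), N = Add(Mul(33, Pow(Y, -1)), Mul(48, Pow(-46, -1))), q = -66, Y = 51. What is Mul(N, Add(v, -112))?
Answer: Rational(354640, 391) ≈ 907.01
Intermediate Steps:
N = Rational(-155, 391) (N = Add(Mul(33, Pow(51, -1)), Mul(48, Pow(-46, -1))) = Add(Mul(33, Rational(1, 51)), Mul(48, Rational(-1, 46))) = Add(Rational(11, 17), Rational(-24, 23)) = Rational(-155, 391) ≈ -0.39642)
v = -2176 (v = Mul(Add(-66, 32), Add(75, -11)) = Mul(-34, 64) = -2176)
Mul(N, Add(v, -112)) = Mul(Rational(-155, 391), Add(-2176, -112)) = Mul(Rational(-155, 391), -2288) = Rational(354640, 391)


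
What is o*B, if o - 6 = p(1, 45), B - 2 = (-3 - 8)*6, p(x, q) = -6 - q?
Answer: 2880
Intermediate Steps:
B = -64 (B = 2 + (-3 - 8)*6 = 2 - 11*6 = 2 - 66 = -64)
o = -45 (o = 6 + (-6 - 1*45) = 6 + (-6 - 45) = 6 - 51 = -45)
o*B = -45*(-64) = 2880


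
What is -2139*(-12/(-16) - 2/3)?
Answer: -713/4 ≈ -178.25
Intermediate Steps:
-2139*(-12/(-16) - 2/3) = -2139*(-12*(-1/16) - 2*⅓) = -2139*(¾ - ⅔) = -2139*1/12 = -713/4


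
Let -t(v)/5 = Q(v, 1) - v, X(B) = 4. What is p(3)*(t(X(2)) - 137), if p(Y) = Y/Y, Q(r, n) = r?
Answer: -137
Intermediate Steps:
p(Y) = 1
t(v) = 0 (t(v) = -5*(v - v) = -5*0 = 0)
p(3)*(t(X(2)) - 137) = 1*(0 - 137) = 1*(-137) = -137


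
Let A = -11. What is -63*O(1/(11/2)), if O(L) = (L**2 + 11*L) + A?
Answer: 68355/121 ≈ 564.92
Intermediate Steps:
O(L) = -11 + L**2 + 11*L (O(L) = (L**2 + 11*L) - 11 = -11 + L**2 + 11*L)
-63*O(1/(11/2)) = -63*(-11 + (1/(11/2))**2 + 11/((11/2))) = -63*(-11 + (1/(11*(1/2)))**2 + 11/((11*(1/2)))) = -63*(-11 + (1/(11/2))**2 + 11/(11/2)) = -63*(-11 + (2/11)**2 + 11*(2/11)) = -63*(-11 + 4/121 + 2) = -63*(-1085/121) = 68355/121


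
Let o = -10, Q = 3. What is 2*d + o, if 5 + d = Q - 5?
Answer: -24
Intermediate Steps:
d = -7 (d = -5 + (3 - 5) = -5 - 2 = -7)
2*d + o = 2*(-7) - 10 = -14 - 10 = -24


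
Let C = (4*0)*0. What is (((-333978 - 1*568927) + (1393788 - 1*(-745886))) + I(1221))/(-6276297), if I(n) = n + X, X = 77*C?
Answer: -1237990/6276297 ≈ -0.19725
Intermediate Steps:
C = 0 (C = 0*0 = 0)
X = 0 (X = 77*0 = 0)
I(n) = n (I(n) = n + 0 = n)
(((-333978 - 1*568927) + (1393788 - 1*(-745886))) + I(1221))/(-6276297) = (((-333978 - 1*568927) + (1393788 - 1*(-745886))) + 1221)/(-6276297) = (((-333978 - 568927) + (1393788 + 745886)) + 1221)*(-1/6276297) = ((-902905 + 2139674) + 1221)*(-1/6276297) = (1236769 + 1221)*(-1/6276297) = 1237990*(-1/6276297) = -1237990/6276297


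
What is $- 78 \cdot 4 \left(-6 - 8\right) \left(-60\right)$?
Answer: $-262080$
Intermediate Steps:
$- 78 \cdot 4 \left(-6 - 8\right) \left(-60\right) = - 78 \cdot 4 \left(-14\right) \left(-60\right) = \left(-78\right) \left(-56\right) \left(-60\right) = 4368 \left(-60\right) = -262080$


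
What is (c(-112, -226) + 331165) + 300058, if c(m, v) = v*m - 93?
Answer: 656442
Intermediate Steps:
c(m, v) = -93 + m*v (c(m, v) = m*v - 93 = -93 + m*v)
(c(-112, -226) + 331165) + 300058 = ((-93 - 112*(-226)) + 331165) + 300058 = ((-93 + 25312) + 331165) + 300058 = (25219 + 331165) + 300058 = 356384 + 300058 = 656442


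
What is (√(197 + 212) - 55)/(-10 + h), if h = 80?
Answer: -11/14 + √409/70 ≈ -0.49680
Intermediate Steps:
(√(197 + 212) - 55)/(-10 + h) = (√(197 + 212) - 55)/(-10 + 80) = (√409 - 55)/70 = (-55 + √409)*(1/70) = -11/14 + √409/70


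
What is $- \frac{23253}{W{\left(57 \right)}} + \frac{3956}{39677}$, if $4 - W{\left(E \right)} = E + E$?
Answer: $\frac{83913131}{396770} \approx 211.49$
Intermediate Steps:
$W{\left(E \right)} = 4 - 2 E$ ($W{\left(E \right)} = 4 - \left(E + E\right) = 4 - 2 E$)
$- \frac{23253}{W{\left(57 \right)}} + \frac{3956}{39677} = - \frac{23253}{4 - 114} + \frac{3956}{39677} = - \frac{23253}{4 - 114} + 3956 \cdot \frac{1}{39677} = - \frac{23253}{-110} + \frac{3956}{39677} = \left(-23253\right) \left(- \frac{1}{110}\right) + \frac{3956}{39677} = \frac{23253}{110} + \frac{3956}{39677} = \frac{83913131}{396770}$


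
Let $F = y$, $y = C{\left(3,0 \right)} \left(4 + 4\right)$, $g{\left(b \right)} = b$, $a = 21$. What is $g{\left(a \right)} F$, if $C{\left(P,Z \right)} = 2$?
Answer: $336$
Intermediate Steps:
$y = 16$ ($y = 2 \left(4 + 4\right) = 2 \cdot 8 = 16$)
$F = 16$
$g{\left(a \right)} F = 21 \cdot 16 = 336$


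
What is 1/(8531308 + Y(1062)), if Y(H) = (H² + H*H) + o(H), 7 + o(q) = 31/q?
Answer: 1062/11455782349 ≈ 9.2704e-8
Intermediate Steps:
o(q) = -7 + 31/q
Y(H) = -7 + 2*H² + 31/H (Y(H) = (H² + H*H) + (-7 + 31/H) = (H² + H²) + (-7 + 31/H) = 2*H² + (-7 + 31/H) = -7 + 2*H² + 31/H)
1/(8531308 + Y(1062)) = 1/(8531308 + (-7 + 2*1062² + 31/1062)) = 1/(8531308 + (-7 + 2*1127844 + 31*(1/1062))) = 1/(8531308 + (-7 + 2255688 + 31/1062)) = 1/(8531308 + 2395533253/1062) = 1/(11455782349/1062) = 1062/11455782349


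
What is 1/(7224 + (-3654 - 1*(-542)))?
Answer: 1/4112 ≈ 0.00024319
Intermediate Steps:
1/(7224 + (-3654 - 1*(-542))) = 1/(7224 + (-3654 + 542)) = 1/(7224 - 3112) = 1/4112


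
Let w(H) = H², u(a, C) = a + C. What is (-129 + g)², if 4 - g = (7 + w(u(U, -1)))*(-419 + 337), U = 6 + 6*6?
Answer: 19124400681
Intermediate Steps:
U = 42 (U = 6 + 36 = 42)
u(a, C) = C + a
g = 138420 (g = 4 - (7 + (-1 + 42)²)*(-419 + 337) = 4 - (7 + 41²)*(-82) = 4 - (7 + 1681)*(-82) = 4 - 1688*(-82) = 4 - 1*(-138416) = 4 + 138416 = 138420)
(-129 + g)² = (-129 + 138420)² = 138291² = 19124400681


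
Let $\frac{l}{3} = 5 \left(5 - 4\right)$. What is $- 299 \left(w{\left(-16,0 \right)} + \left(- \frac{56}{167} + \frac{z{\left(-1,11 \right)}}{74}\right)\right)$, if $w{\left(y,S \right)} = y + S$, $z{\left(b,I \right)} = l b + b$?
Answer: $\frac{30579328}{6179} \approx 4948.9$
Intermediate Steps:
$l = 15$ ($l = 3 \cdot 5 \left(5 - 4\right) = 3 \cdot 5 \cdot 1 = 3 \cdot 5 = 15$)
$z{\left(b,I \right)} = 16 b$ ($z{\left(b,I \right)} = 15 b + b = 16 b$)
$w{\left(y,S \right)} = S + y$
$- 299 \left(w{\left(-16,0 \right)} + \left(- \frac{56}{167} + \frac{z{\left(-1,11 \right)}}{74}\right)\right) = - 299 \left(\left(0 - 16\right) - \left(\frac{56}{167} - \frac{16 \left(-1\right)}{74}\right)\right) = - 299 \left(-16 - \frac{3408}{6179}\right) = \left(-299\right) \left(- \frac{102272}{6179}\right) = \frac{30579328}{6179}$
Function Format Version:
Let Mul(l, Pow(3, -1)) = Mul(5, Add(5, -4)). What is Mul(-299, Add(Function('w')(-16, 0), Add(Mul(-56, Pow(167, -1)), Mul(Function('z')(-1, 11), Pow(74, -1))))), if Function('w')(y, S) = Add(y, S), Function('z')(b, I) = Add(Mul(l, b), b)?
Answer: Rational(30579328, 6179) ≈ 4948.9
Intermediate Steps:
l = 15 (l = Mul(3, Mul(5, Add(5, -4))) = Mul(3, Mul(5, 1)) = Mul(3, 5) = 15)
Function('z')(b, I) = Mul(16, b) (Function('z')(b, I) = Add(Mul(15, b), b) = Mul(16, b))
Function('w')(y, S) = Add(S, y)
Mul(-299, Add(Function('w')(-16, 0), Add(Mul(-56, Pow(167, -1)), Mul(Function('z')(-1, 11), Pow(74, -1))))) = Mul(-299, Add(Add(0, -16), Add(Mul(-56, Pow(167, -1)), Mul(Mul(16, -1), Pow(74, -1))))) = Mul(-299, Add(-16, Add(Mul(-56, Rational(1, 167)), Mul(-16, Rational(1, 74))))) = Mul(-299, Add(-16, Add(Rational(-56, 167), Rational(-8, 37)))) = Mul(-299, Add(-16, Rational(-3408, 6179))) = Mul(-299, Rational(-102272, 6179)) = Rational(30579328, 6179)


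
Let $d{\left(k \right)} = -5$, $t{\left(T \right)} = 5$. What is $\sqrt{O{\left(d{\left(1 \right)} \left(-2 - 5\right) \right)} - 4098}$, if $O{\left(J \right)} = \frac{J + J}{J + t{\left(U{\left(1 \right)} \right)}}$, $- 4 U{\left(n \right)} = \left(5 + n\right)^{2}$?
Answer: $\frac{i \sqrt{16385}}{2} \approx 64.002 i$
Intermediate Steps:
$U{\left(n \right)} = - \frac{\left(5 + n\right)^{2}}{4}$
$O{\left(J \right)} = \frac{2 J}{5 + J}$ ($O{\left(J \right)} = \frac{J + J}{J + 5} = \frac{2 J}{5 + J}$)
$\sqrt{O{\left(d{\left(1 \right)} \left(-2 - 5\right) \right)} - 4098} = \sqrt{\frac{2 \left(- 5 \left(-2 - 5\right)\right)}{5 - 5 \left(-2 - 5\right)} - 4098} = \sqrt{\frac{2 \left(\left(-5\right) \left(-7\right)\right)}{5 - -35} - 4098} = \sqrt{2 \cdot 35 \frac{1}{5 + 35} - 4098} = \sqrt{2 \cdot 35 \cdot \frac{1}{40} - 4098} = \sqrt{\frac{7}{4} - 4098} = \sqrt{- \frac{16385}{4}} = \frac{i \sqrt{16385}}{2}$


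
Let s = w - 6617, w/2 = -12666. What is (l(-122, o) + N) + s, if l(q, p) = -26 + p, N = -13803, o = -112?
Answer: -45890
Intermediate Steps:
w = -25332 (w = 2*(-12666) = -25332)
s = -31949 (s = -25332 - 6617 = -31949)
(l(-122, o) + N) + s = ((-26 - 112) - 13803) - 31949 = (-138 - 13803) - 31949 = -13941 - 31949 = -45890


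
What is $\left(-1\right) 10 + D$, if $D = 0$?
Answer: $-10$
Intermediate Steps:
$\left(-1\right) 10 + D = \left(-1\right) 10 + 0 = -10 + 0 = -10$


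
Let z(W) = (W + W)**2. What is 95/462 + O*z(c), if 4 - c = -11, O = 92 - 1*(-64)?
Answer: 64864895/462 ≈ 1.4040e+5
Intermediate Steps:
O = 156 (O = 92 + 64 = 156)
c = 15 (c = 4 - 1*(-11) = 4 + 11 = 15)
z(W) = 4*W**2 (z(W) = (2*W)**2 = 4*W**2)
95/462 + O*z(c) = 95/462 + 156*(4*15**2) = 95*(1/462) + 156*(4*225) = 95/462 + 156*900 = 95/462 + 140400 = 64864895/462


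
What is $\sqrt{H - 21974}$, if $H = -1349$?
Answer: $i \sqrt{23323} \approx 152.72 i$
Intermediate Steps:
$\sqrt{H - 21974} = \sqrt{-1349 - 21974} = \sqrt{-23323} = i \sqrt{23323}$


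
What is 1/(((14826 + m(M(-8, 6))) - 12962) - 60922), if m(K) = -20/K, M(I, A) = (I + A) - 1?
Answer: -3/177154 ≈ -1.6934e-5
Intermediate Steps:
M(I, A) = -1 + A + I (M(I, A) = (A + I) - 1 = -1 + A + I)
1/(((14826 + m(M(-8, 6))) - 12962) - 60922) = 1/(((14826 - 20/(-1 + 6 - 8)) - 12962) - 60922) = 1/(((14826 - 20/(-3)) - 12962) - 60922) = 1/(((14826 - 20*(-⅓)) - 12962) - 60922) = 1/(((14826 + 20/3) - 12962) - 60922) = 1/((44498/3 - 12962) - 60922) = 1/(5612/3 - 60922) = 1/(-177154/3) = -3/177154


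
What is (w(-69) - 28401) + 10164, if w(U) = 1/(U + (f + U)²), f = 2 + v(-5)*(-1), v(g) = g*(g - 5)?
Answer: -248387939/13620 ≈ -18237.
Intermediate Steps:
v(g) = g*(-5 + g)
f = -48 (f = 2 - 5*(-5 - 5)*(-1) = 2 - 5*(-10)*(-1) = 2 + 50*(-1) = 2 - 50 = -48)
w(U) = 1/(U + (-48 + U)²)
(w(-69) - 28401) + 10164 = (1/(-69 + (-48 - 69)²) - 28401) + 10164 = (1/(-69 + (-117)²) - 28401) + 10164 = (1/(-69 + 13689) - 28401) + 10164 = (1/13620 - 28401) + 10164 = -386821619/13620 + 10164 = -248387939/13620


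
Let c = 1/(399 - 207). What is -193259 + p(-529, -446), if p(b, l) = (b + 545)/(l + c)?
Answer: -16548964501/85631 ≈ -1.9326e+5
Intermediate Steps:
c = 1/192 ≈ 0.0052083
p(b, l) = (545 + b)/(1/192 + l) (p(b, l) = (b + 545)/(l + 1/192) = (545 + b)/(1/192 + l))
-193259 + p(-529, -446) = -193259 + 192*(545 - 529)/(1 + 192*(-446)) = -193259 + 192*16/(1 - 85632) = -193259 + 192*16/(-85631) = -193259 + 192*(-1/85631)*16 = -193259 - 3072/85631 = -16548964501/85631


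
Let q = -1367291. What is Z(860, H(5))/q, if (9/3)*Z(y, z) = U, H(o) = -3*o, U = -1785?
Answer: 595/1367291 ≈ 0.00043517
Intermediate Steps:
Z(y, z) = -595 (Z(y, z) = (1/3)*(-1785) = -595)
Z(860, H(5))/q = -595/(-1367291) = -595*(-1/1367291) = 595/1367291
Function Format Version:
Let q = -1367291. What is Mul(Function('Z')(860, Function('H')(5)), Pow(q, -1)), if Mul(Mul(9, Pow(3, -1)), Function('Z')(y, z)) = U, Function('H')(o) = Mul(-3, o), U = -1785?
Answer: Rational(595, 1367291) ≈ 0.00043517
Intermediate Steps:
Function('Z')(y, z) = -595 (Function('Z')(y, z) = Mul(Rational(1, 3), -1785) = -595)
Mul(Function('Z')(860, Function('H')(5)), Pow(q, -1)) = Mul(-595, Pow(-1367291, -1)) = Mul(-595, Rational(-1, 1367291)) = Rational(595, 1367291)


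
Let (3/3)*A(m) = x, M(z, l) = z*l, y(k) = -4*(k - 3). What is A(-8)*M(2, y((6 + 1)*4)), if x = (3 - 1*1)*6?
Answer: -2400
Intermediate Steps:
y(k) = 12 - 4*k (y(k) = -4*(-3 + k) = 12 - 4*k)
M(z, l) = l*z
x = 12 (x = (3 - 1)*6 = 2*6 = 12)
A(m) = 12
A(-8)*M(2, y((6 + 1)*4)) = 12*((12 - 4*(6 + 1)*4)*2) = 12*((12 - 28*4)*2) = 12*((12 - 4*28)*2) = 12*((12 - 112)*2) = 12*(-100*2) = 12*(-200) = -2400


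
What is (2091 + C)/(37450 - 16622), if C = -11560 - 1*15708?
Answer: -25177/20828 ≈ -1.2088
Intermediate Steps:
C = -27268 (C = -11560 - 15708 = -27268)
(2091 + C)/(37450 - 16622) = (2091 - 27268)/(37450 - 16622) = -25177/20828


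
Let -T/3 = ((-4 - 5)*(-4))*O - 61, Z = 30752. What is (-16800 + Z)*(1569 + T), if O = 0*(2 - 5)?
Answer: 24443904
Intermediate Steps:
O = 0 (O = 0*(-3) = 0)
T = 183 (T = -3*(((-4 - 5)*(-4))*0 - 61) = -3*(-9*(-4)*0 - 61) = -3*(36*0 - 61) = -3*(0 - 61) = -3*(-61) = 183)
(-16800 + Z)*(1569 + T) = (-16800 + 30752)*(1569 + 183) = 13952*1752 = 24443904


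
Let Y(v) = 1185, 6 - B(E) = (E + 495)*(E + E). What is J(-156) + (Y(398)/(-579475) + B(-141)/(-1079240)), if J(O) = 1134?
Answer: 14182721541189/12507851980 ≈ 1133.9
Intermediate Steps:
B(E) = 6 - 2*E*(495 + E) (B(E) = 6 - (E + 495)*(E + E) = 6 - (495 + E)*2*E = 6 - 2*E*(495 + E))
J(-156) + (Y(398)/(-579475) + B(-141)/(-1079240)) = 1134 + (1185/(-579475) + (6 - 990*(-141) - 2*(-141)**2)/(-1079240)) = 1134 + (1185*(-1/579475) + (6 + 139590 - 2*19881)*(-1/1079240)) = 1134 + (-237/115895 + (6 + 139590 - 39762)*(-1/1079240)) = 1134 + (-237/115895 + 99834*(-1/1079240)) = 1134 + (-237/115895 - 49917/539620) = 1134 - 1182604131/12507851980 = 14182721541189/12507851980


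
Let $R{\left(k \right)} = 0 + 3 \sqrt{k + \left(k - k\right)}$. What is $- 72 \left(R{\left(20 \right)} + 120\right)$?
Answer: $-8640 - 432 \sqrt{5} \approx -9606.0$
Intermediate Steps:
$R{\left(k \right)} = 3 \sqrt{k}$ ($R{\left(k \right)} = 0 + 3 \sqrt{k + 0} = 0 + 3 \sqrt{k} = 3 \sqrt{k}$)
$- 72 \left(R{\left(20 \right)} + 120\right) = - 72 \left(3 \sqrt{20} + 120\right) = - 72 \left(3 \cdot 2 \sqrt{5} + 120\right) = - 72 \left(6 \sqrt{5} + 120\right) = - 72 \left(120 + 6 \sqrt{5}\right) = -8640 - 432 \sqrt{5}$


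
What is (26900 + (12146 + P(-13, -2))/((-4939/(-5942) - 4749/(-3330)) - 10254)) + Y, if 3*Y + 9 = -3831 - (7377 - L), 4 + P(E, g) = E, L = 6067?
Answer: 1277048514981815/50712449253 ≈ 25182.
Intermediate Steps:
P(E, g) = -4 + E
Y = -5150/3 (Y = -3 + (-3831 - (7377 - 1*6067))/3 = -3 + (-3831 - (7377 - 6067))/3 = -3 + (-3831 - 1*1310)/3 = -3 + (-3831 - 1310)/3 = -3 + (⅓)*(-5141) = -3 - 5141/3 = -5150/3 ≈ -1716.7)
(26900 + (12146 + P(-13, -2))/((-4939/(-5942) - 4749/(-3330)) - 10254)) + Y = (26900 + (12146 + (-4 - 13))/((-4939/(-5942) - 4749/(-3330)) - 10254)) - 5150/3 = (26900 + (12146 - 17)/((-4939*(-1/5942) - 4749*(-1/3330)) - 10254)) - 5150/3 = (26900 + 12129/((4939/5942 + 1583/1110) - 10254)) - 5150/3 = (26900 + 12129/(3722119/1648905 - 10254)) - 5150/3 = (26900 + 12129/(-16904149751/1648905)) - 5150/3 = (26900 + 12129*(-1648905/16904149751)) - 5150/3 = (26900 - 19999568745/16904149751) - 5150/3 = 454701628733155/16904149751 - 5150/3 = 1277048514981815/50712449253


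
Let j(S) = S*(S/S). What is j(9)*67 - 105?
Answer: 498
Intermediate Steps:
j(S) = S (j(S) = S*1 = S)
j(9)*67 - 105 = 9*67 - 105 = 603 - 105 = 498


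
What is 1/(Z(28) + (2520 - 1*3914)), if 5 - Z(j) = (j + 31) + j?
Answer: -1/1476 ≈ -0.00067751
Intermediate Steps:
Z(j) = -26 - 2*j (Z(j) = 5 - ((j + 31) + j) = 5 - ((31 + j) + j) = 5 - (31 + 2*j) = 5 + (-31 - 2*j) = -26 - 2*j)
1/(Z(28) + (2520 - 1*3914)) = 1/((-26 - 2*28) + (2520 - 1*3914)) = 1/((-26 - 56) + (2520 - 3914)) = 1/(-82 - 1394) = 1/(-1476) = -1/1476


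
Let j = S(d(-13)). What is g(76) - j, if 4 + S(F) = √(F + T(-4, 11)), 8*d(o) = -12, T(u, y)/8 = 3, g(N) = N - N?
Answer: 4 - 3*√10/2 ≈ -0.74342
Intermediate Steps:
g(N) = 0
T(u, y) = 24 (T(u, y) = 8*3 = 24)
d(o) = -3/2 (d(o) = (⅛)*(-12) = -3/2)
S(F) = -4 + √(24 + F) (S(F) = -4 + √(F + 24) = -4 + √(24 + F))
j = -4 + 3*√10/2 (j = -4 + √(24 - 3/2) = -4 + √(45/2) = -4 + 3*√10/2 ≈ 0.74342)
g(76) - j = 0 - (-4 + 3*√10/2) = 0 + (4 - 3*√10/2) = 4 - 3*√10/2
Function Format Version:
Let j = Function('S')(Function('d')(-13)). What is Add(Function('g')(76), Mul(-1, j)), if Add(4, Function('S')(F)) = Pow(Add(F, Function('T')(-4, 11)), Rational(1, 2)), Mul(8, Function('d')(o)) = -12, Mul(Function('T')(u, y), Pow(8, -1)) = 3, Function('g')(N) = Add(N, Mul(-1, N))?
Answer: Add(4, Mul(Rational(-3, 2), Pow(10, Rational(1, 2)))) ≈ -0.74342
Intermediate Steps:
Function('g')(N) = 0
Function('T')(u, y) = 24 (Function('T')(u, y) = Mul(8, 3) = 24)
Function('d')(o) = Rational(-3, 2) (Function('d')(o) = Mul(Rational(1, 8), -12) = Rational(-3, 2))
Function('S')(F) = Add(-4, Pow(Add(24, F), Rational(1, 2))) (Function('S')(F) = Add(-4, Pow(Add(F, 24), Rational(1, 2))) = Add(-4, Pow(Add(24, F), Rational(1, 2))))
j = Add(-4, Mul(Rational(3, 2), Pow(10, Rational(1, 2)))) (j = Add(-4, Pow(Add(24, Rational(-3, 2)), Rational(1, 2))) = Add(-4, Pow(Rational(45, 2), Rational(1, 2))) = Add(-4, Mul(Rational(3, 2), Pow(10, Rational(1, 2)))) ≈ 0.74342)
Add(Function('g')(76), Mul(-1, j)) = Add(0, Mul(-1, Add(-4, Mul(Rational(3, 2), Pow(10, Rational(1, 2)))))) = Add(0, Add(4, Mul(Rational(-3, 2), Pow(10, Rational(1, 2))))) = Add(4, Mul(Rational(-3, 2), Pow(10, Rational(1, 2))))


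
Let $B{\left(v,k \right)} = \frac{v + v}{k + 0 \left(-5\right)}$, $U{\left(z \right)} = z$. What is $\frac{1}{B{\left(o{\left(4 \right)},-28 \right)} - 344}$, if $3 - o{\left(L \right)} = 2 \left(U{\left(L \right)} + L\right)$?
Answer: $- \frac{14}{4803} \approx -0.0029148$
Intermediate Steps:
$o{\left(L \right)} = 3 - 4 L$ ($o{\left(L \right)} = 3 - 2 \left(L + L\right) = 3 - 2 \cdot 2 L = 3 - 4 L$)
$B{\left(v,k \right)} = \frac{2 v}{k}$ ($B{\left(v,k \right)} = \frac{2 v}{k + 0} = \frac{2 v}{k}$)
$\frac{1}{B{\left(o{\left(4 \right)},-28 \right)} - 344} = \frac{1}{\frac{2 \left(3 - 16\right)}{-28} - 344} = \frac{1}{2 \left(3 - 16\right) \left(- \frac{1}{28}\right) - 344} = \frac{1}{2 \left(-13\right) \left(- \frac{1}{28}\right) - 344} = \frac{1}{\frac{13}{14} - 344} = \frac{1}{- \frac{4803}{14}} = - \frac{14}{4803}$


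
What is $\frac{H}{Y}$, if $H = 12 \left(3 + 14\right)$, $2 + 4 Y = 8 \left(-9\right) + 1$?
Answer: $- \frac{816}{73} \approx -11.178$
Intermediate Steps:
$Y = - \frac{73}{4}$ ($Y = - \frac{1}{2} + \frac{8 \left(-9\right) + 1}{4} = - \frac{1}{2} + \frac{-72 + 1}{4} = - \frac{1}{2} + \frac{1}{4} \left(-71\right) = - \frac{1}{2} - \frac{71}{4} = - \frac{73}{4} \approx -18.25$)
$H = 204$ ($H = 12 \cdot 17 = 204$)
$\frac{H}{Y} = \frac{204}{- \frac{73}{4}} = 204 \left(- \frac{4}{73}\right) = - \frac{816}{73}$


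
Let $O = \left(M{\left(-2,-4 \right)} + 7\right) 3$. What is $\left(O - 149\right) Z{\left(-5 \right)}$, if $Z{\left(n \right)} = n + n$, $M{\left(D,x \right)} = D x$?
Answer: $1040$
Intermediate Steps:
$Z{\left(n \right)} = 2 n$
$O = 45$ ($O = \left(\left(-2\right) \left(-4\right) + 7\right) 3 = \left(8 + 7\right) 3 = 15 \cdot 3 = 45$)
$\left(O - 149\right) Z{\left(-5 \right)} = \left(45 - 149\right) 2 \left(-5\right) = \left(-104\right) \left(-10\right) = 1040$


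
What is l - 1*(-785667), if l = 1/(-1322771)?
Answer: 1039257523256/1322771 ≈ 7.8567e+5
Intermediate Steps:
l = -1/1322771 ≈ -7.5599e-7
l - 1*(-785667) = -1/1322771 - 1*(-785667) = -1/1322771 + 785667 = 1039257523256/1322771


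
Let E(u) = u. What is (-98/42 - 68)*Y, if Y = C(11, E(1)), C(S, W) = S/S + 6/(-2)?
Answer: 422/3 ≈ 140.67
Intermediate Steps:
C(S, W) = -2 (C(S, W) = 1 + 6*(-1/2) = 1 - 3 = -2)
Y = -2
(-98/42 - 68)*Y = (-98/42 - 68)*(-2) = (-98*1/42 - 68)*(-2) = (-7/3 - 68)*(-2) = -211/3*(-2) = 422/3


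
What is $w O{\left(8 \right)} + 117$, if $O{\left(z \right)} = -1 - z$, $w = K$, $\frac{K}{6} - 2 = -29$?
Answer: $1575$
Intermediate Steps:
$K = -162$ ($K = 12 + 6 \left(-29\right) = 12 - 174 = -162$)
$w = -162$
$w O{\left(8 \right)} + 117 = - 162 \left(-1 - 8\right) + 117 = \left(-162\right) \left(-9\right) + 117 = 1458 + 117 = 1575$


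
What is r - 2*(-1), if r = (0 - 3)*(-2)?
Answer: 8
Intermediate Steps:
r = 6 (r = -3*(-2) = 6)
r - 2*(-1) = 6 - 2*(-1) = 6 + 2 = 8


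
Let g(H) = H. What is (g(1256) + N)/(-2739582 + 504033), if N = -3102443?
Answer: 1033729/745183 ≈ 1.3872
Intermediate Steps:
(g(1256) + N)/(-2739582 + 504033) = (1256 - 3102443)/(-2739582 + 504033) = -3101187/(-2235549) = -3101187*(-1/2235549) = 1033729/745183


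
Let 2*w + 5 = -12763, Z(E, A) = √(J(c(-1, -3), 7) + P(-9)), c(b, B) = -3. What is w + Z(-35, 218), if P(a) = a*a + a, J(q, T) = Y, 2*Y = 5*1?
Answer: -6384 + √298/2 ≈ -6375.4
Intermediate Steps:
Y = 5/2 (Y = (5*1)/2 = (½)*5 = 5/2 ≈ 2.5000)
J(q, T) = 5/2
P(a) = a + a² (P(a) = a² + a = a + a²)
Z(E, A) = √298/2 (Z(E, A) = √(5/2 - 9*(1 - 9)) = √(5/2 - 9*(-8)) = √(5/2 + 72) = √(149/2) = √298/2)
w = -6384 (w = -5/2 + (½)*(-12763) = -5/2 - 12763/2 = -6384)
w + Z(-35, 218) = -6384 + √298/2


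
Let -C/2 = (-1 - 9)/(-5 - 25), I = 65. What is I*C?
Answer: -130/3 ≈ -43.333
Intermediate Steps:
C = -⅔ (C = -2*(-1 - 9)/(-5 - 25) = -(-20)/(-30) = -(-20)*(-1)/30 = -2*⅓ = -⅔ ≈ -0.66667)
I*C = 65*(-⅔) = -130/3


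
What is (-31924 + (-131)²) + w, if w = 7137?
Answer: -7626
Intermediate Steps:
(-31924 + (-131)²) + w = (-31924 + (-131)²) + 7137 = (-31924 + 17161) + 7137 = -14763 + 7137 = -7626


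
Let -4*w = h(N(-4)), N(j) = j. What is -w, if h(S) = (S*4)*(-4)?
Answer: 16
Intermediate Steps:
h(S) = -16*S (h(S) = (4*S)*(-4) = -16*S)
w = -16 (w = -(-4)*(-4) = -¼*64 = -16)
-w = -1*(-16) = 16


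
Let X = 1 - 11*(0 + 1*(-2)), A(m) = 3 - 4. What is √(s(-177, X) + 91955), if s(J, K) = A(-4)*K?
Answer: 2*√22983 ≈ 303.20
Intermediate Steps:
A(m) = -1
X = 23 (X = 1 - 11*(0 - 2) = 1 - 11*(-2) = 1 + 22 = 23)
s(J, K) = -K
√(s(-177, X) + 91955) = √(-1*23 + 91955) = √(-23 + 91955) = √91932 = 2*√22983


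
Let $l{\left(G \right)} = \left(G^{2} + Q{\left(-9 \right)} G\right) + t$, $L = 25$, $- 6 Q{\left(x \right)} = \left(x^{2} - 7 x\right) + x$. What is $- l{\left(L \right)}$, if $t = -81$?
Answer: $\frac{37}{2} \approx 18.5$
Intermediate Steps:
$Q{\left(x \right)} = x - \frac{x^{2}}{6}$ ($Q{\left(x \right)} = - \frac{\left(x^{2} - 7 x\right) + x}{6} = - \frac{x^{2} - 6 x}{6} = x - \frac{x^{2}}{6}$)
$l{\left(G \right)} = -81 + G^{2} - \frac{45 G}{2}$ ($l{\left(G \right)} = \left(G^{2} + \frac{1}{6} \left(-9\right) \left(6 - -9\right) G\right) - 81 = \left(G^{2} + \frac{1}{6} \left(-9\right) \left(6 + 9\right) G\right) - 81 = \left(G^{2} + \frac{1}{6} \left(-9\right) 15 G\right) - 81 = \left(G^{2} - \frac{45 G}{2}\right) - 81 = -81 + G^{2} - \frac{45 G}{2}$)
$- l{\left(L \right)} = - (-81 + 25^{2} - \frac{1125}{2}) = - (-81 + 625 - \frac{1125}{2}) = \left(-1\right) \left(- \frac{37}{2}\right) = \frac{37}{2}$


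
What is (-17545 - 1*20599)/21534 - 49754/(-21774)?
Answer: 20071265/39073443 ≈ 0.51368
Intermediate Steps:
(-17545 - 1*20599)/21534 - 49754/(-21774) = (-17545 - 20599)*(1/21534) - 49754*(-1/21774) = -38144*1/21534 + 24877/10887 = -19072/10767 + 24877/10887 = 20071265/39073443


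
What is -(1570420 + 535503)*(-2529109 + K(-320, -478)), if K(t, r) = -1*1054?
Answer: 5328328455449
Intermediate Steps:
K(t, r) = -1054
-(1570420 + 535503)*(-2529109 + K(-320, -478)) = -(1570420 + 535503)*(-2529109 - 1054) = -2105923*(-2530163) = -1*(-5328328455449) = 5328328455449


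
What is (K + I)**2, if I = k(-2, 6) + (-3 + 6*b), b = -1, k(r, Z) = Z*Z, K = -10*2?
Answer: 49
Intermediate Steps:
K = -20
k(r, Z) = Z**2
I = 27 (I = 6**2 + (-3 + 6*(-1)) = 36 + (-3 - 6) = 36 - 9 = 27)
(K + I)**2 = (-20 + 27)**2 = 7**2 = 49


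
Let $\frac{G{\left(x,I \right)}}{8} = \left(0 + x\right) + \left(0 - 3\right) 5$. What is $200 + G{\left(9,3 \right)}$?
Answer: $152$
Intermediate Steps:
$G{\left(x,I \right)} = -120 + 8 x$ ($G{\left(x,I \right)} = 8 \left(\left(0 + x\right) + \left(0 - 3\right) 5\right) = 8 \left(x + \left(0 - 3\right) 5\right) = 8 \left(x - 15\right) = 8 \left(-15 + x\right) = -120 + 8 x$)
$200 + G{\left(9,3 \right)} = 200 + \left(-120 + 8 \cdot 9\right) = 200 + \left(-120 + 72\right) = 200 - 48 = 152$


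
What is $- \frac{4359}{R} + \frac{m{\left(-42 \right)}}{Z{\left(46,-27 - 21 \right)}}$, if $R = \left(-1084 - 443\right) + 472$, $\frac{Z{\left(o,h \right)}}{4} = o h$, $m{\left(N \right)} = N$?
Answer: $\frac{6423833}{1552960} \approx 4.1365$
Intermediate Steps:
$Z{\left(o,h \right)} = 4 h o$ ($Z{\left(o,h \right)} = 4 o h = 4 h o$)
$R = -1055$ ($R = -1527 + 472 = -1055$)
$- \frac{4359}{R} + \frac{m{\left(-42 \right)}}{Z{\left(46,-27 - 21 \right)}} = - \frac{4359}{-1055} - \frac{42}{4 \left(-27 - 21\right) 46} = \left(-4359\right) \left(- \frac{1}{1055}\right) - \frac{42}{4 \left(-27 - 21\right) 46} = \frac{4359}{1055} - \frac{42}{4 \left(-48\right) 46} = \frac{4359}{1055} - \frac{42}{-8832} = \frac{4359}{1055} - - \frac{7}{1472} = \frac{4359}{1055} + \frac{7}{1472} = \frac{6423833}{1552960}$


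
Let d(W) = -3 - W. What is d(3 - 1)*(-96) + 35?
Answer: 515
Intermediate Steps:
d(3 - 1)*(-96) + 35 = (-3 - (3 - 1))*(-96) + 35 = (-3 - 1*2)*(-96) + 35 = (-3 - 2)*(-96) + 35 = -5*(-96) + 35 = 480 + 35 = 515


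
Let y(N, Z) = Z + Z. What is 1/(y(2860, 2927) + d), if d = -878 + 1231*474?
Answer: 1/588470 ≈ 1.6993e-6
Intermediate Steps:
y(N, Z) = 2*Z
d = 582616 (d = -878 + 583494 = 582616)
1/(y(2860, 2927) + d) = 1/(2*2927 + 582616) = 1/(5854 + 582616) = 1/588470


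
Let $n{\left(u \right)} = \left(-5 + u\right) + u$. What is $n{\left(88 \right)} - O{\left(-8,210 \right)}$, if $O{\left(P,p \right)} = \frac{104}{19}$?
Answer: $\frac{3145}{19} \approx 165.53$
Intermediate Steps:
$O{\left(P,p \right)} = \frac{104}{19}$ ($O{\left(P,p \right)} = 104 \cdot \frac{1}{19} = \frac{104}{19}$)
$n{\left(u \right)} = -5 + 2 u$
$n{\left(88 \right)} - O{\left(-8,210 \right)} = \left(-5 + 2 \cdot 88\right) - \frac{104}{19} = \left(-5 + 176\right) - \frac{104}{19} = 171 - \frac{104}{19} = \frac{3145}{19}$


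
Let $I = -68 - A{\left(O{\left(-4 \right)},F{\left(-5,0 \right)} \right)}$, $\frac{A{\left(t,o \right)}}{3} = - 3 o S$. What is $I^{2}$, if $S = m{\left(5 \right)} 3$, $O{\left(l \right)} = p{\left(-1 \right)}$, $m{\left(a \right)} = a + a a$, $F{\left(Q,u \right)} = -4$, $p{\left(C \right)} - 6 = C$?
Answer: $10942864$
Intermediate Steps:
$p{\left(C \right)} = 6 + C$
$m{\left(a \right)} = a + a^{2}$
$O{\left(l \right)} = 5$ ($O{\left(l \right)} = 6 - 1 = 5$)
$S = 90$ ($S = 5 \left(1 + 5\right) 3 = 5 \cdot 6 \cdot 3 = 30 \cdot 3 = 90$)
$A{\left(t,o \right)} = - 810 o$ ($A{\left(t,o \right)} = 3 - 3 o 90 = 3 \left(- 270 o\right) = - 810 o$)
$I = -3308$ ($I = -68 - \left(-810\right) \left(-4\right) = -68 - 3240 = -3308$)
$I^{2} = \left(-3308\right)^{2} = 10942864$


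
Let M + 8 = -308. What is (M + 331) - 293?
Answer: -278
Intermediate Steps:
M = -316 (M = -8 - 308 = -316)
(M + 331) - 293 = (-316 + 331) - 293 = 15 - 293 = -278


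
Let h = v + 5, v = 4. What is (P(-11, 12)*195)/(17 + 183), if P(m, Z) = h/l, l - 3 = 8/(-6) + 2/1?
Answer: 1053/440 ≈ 2.3932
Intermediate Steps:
h = 9 (h = 4 + 5 = 9)
l = 11/3 (l = 3 + (8/(-6) + 2/1) = 3 + (8*(-⅙) + 2*1) = 3 + (-4/3 + 2) = 3 + ⅔ = 11/3 ≈ 3.6667)
P(m, Z) = 27/11 (P(m, Z) = 9/(11/3) = 9*(3/11) = 27/11)
(P(-11, 12)*195)/(17 + 183) = ((27/11)*195)/(17 + 183) = (5265/11)/200 = (5265/11)*(1/200) = 1053/440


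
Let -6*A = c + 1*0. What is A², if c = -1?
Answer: 1/36 ≈ 0.027778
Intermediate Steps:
A = ⅙ (A = -(-1 + 1*0)/6 = -(-1 + 0)/6 = -⅙*(-1) = ⅙ ≈ 0.16667)
A² = (⅙)² = 1/36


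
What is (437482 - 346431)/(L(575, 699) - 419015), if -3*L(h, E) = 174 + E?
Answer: -91051/419306 ≈ -0.21715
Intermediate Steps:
L(h, E) = -58 - E/3 (L(h, E) = -(174 + E)/3 = -58 - E/3)
(437482 - 346431)/(L(575, 699) - 419015) = (437482 - 346431)/((-58 - 1/3*699) - 419015) = 91051/((-58 - 233) - 419015) = 91051/(-291 - 419015) = 91051/(-419306) = 91051*(-1/419306) = -91051/419306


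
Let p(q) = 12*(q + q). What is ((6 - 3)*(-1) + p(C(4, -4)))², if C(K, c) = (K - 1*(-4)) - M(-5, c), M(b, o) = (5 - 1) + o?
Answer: 35721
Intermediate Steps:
M(b, o) = 4 + o
C(K, c) = K - c (C(K, c) = (K - 1*(-4)) - (4 + c) = (K + 4) + (-4 - c) = (4 + K) + (-4 - c) = K - c)
p(q) = 24*q (p(q) = 12*(2*q) = 24*q)
((6 - 3)*(-1) + p(C(4, -4)))² = ((6 - 3)*(-1) + 24*(4 - 1*(-4)))² = (3*(-1) + 24*(4 + 4))² = (-3 + 24*8)² = (-3 + 192)² = 189² = 35721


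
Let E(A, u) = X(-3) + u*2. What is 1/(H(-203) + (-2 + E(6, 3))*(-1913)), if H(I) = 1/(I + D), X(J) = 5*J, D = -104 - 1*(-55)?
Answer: 252/5302835 ≈ 4.7522e-5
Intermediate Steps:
D = -49 (D = -104 + 55 = -49)
H(I) = 1/(-49 + I) (H(I) = 1/(I - 49) = 1/(-49 + I))
E(A, u) = -15 + 2*u (E(A, u) = 5*(-3) + u*2 = -15 + 2*u)
1/(H(-203) + (-2 + E(6, 3))*(-1913)) = 1/(1/(-49 - 203) + (-2 + (-15 + 2*3))*(-1913)) = 1/(1/(-252) + (-2 + (-15 + 6))*(-1913)) = 1/(-1/252 + (-2 - 9)*(-1913)) = 1/(-1/252 - 11*(-1913)) = 1/(-1/252 + 21043) = 1/(5302835/252) = 252/5302835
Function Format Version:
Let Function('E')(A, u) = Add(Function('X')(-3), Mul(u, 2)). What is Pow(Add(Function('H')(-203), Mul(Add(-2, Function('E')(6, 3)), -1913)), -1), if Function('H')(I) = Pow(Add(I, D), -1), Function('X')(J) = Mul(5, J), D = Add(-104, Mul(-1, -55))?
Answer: Rational(252, 5302835) ≈ 4.7522e-5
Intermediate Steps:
D = -49 (D = Add(-104, 55) = -49)
Function('H')(I) = Pow(Add(-49, I), -1) (Function('H')(I) = Pow(Add(I, -49), -1) = Pow(Add(-49, I), -1))
Function('E')(A, u) = Add(-15, Mul(2, u)) (Function('E')(A, u) = Add(Mul(5, -3), Mul(u, 2)) = Add(-15, Mul(2, u)))
Pow(Add(Function('H')(-203), Mul(Add(-2, Function('E')(6, 3)), -1913)), -1) = Pow(Add(Pow(Add(-49, -203), -1), Mul(Add(-2, Add(-15, Mul(2, 3))), -1913)), -1) = Pow(Add(Pow(-252, -1), Mul(Add(-2, Add(-15, 6)), -1913)), -1) = Pow(Add(Rational(-1, 252), Mul(Add(-2, -9), -1913)), -1) = Pow(Add(Rational(-1, 252), Mul(-11, -1913)), -1) = Pow(Add(Rational(-1, 252), 21043), -1) = Pow(Rational(5302835, 252), -1) = Rational(252, 5302835)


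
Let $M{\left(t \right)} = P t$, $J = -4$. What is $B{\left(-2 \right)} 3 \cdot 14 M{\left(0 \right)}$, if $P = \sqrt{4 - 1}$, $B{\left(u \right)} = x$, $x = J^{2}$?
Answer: $0$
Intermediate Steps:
$x = 16$ ($x = \left(-4\right)^{2} = 16$)
$B{\left(u \right)} = 16$
$P = \sqrt{3} \approx 1.732$
$M{\left(t \right)} = t \sqrt{3}$ ($M{\left(t \right)} = \sqrt{3} t = t \sqrt{3}$)
$B{\left(-2 \right)} 3 \cdot 14 M{\left(0 \right)} = 16 \cdot 3 \cdot 14 \cdot 0 \sqrt{3} = 16 \cdot 42 \cdot 0 = 672 \cdot 0 = 0$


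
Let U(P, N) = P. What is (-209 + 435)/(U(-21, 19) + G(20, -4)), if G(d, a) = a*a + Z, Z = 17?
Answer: 113/6 ≈ 18.833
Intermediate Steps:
G(d, a) = 17 + a² (G(d, a) = a*a + 17 = a² + 17 = 17 + a²)
(-209 + 435)/(U(-21, 19) + G(20, -4)) = (-209 + 435)/(-21 + (17 + (-4)²)) = 226/(-21 + (17 + 16)) = 226/(-21 + 33) = 226/12 = 226*(1/12) = 113/6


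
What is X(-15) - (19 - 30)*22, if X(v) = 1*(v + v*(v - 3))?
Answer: 497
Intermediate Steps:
X(v) = v + v*(-3 + v) (X(v) = 1*(v + v*(-3 + v)) = v + v*(-3 + v))
X(-15) - (19 - 30)*22 = -15*(-2 - 15) - (19 - 30)*22 = -15*(-17) - (-11)*22 = 255 - 1*(-242) = 255 + 242 = 497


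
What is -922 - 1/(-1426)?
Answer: -1314771/1426 ≈ -922.00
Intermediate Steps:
-922 - 1/(-1426) = -922 - 1*(-1/1426) = -922 + 1/1426 = -1314771/1426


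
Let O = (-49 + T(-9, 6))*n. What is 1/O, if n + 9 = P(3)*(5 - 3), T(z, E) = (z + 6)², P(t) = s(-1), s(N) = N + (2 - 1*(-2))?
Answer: 1/120 ≈ 0.0083333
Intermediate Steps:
s(N) = 4 + N (s(N) = N + (2 + 2) = N + 4 = 4 + N)
P(t) = 3 (P(t) = 4 - 1 = 3)
T(z, E) = (6 + z)²
n = -3 (n = -9 + 3*(5 - 3) = -9 + 3*2 = -9 + 6 = -3)
O = 120 (O = (-49 + (6 - 9)²)*(-3) = (-49 + (-3)²)*(-3) = (-49 + 9)*(-3) = -40*(-3) = 120)
1/O = 1/120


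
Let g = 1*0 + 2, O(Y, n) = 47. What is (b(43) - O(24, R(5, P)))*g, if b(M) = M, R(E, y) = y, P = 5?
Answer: -8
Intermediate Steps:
g = 2 (g = 0 + 2 = 2)
(b(43) - O(24, R(5, P)))*g = (43 - 1*47)*2 = (43 - 47)*2 = -4*2 = -8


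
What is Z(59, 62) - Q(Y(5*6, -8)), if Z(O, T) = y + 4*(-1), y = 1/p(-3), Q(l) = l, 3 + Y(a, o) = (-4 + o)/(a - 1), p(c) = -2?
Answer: -63/58 ≈ -1.0862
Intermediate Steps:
Y(a, o) = -3 + (-4 + o)/(-1 + a) (Y(a, o) = -3 + (-4 + o)/(a - 1) = -3 + (-4 + o)/(-1 + a))
y = -½ (y = 1/(-2) = -½ ≈ -0.50000)
Z(O, T) = -9/2 (Z(O, T) = -½ + 4*(-1) = -½ - 4 = -9/2)
Z(59, 62) - Q(Y(5*6, -8)) = -9/2 - (-1 - 8 - 15*6)/(-1 + 5*6) = -9/2 - (-1 - 8 - 3*30)/(-1 + 30) = -9/2 - (-1 - 8 - 90)/29 = -9/2 - (-99)/29 = -9/2 - 1*(-99/29) = -9/2 + 99/29 = -63/58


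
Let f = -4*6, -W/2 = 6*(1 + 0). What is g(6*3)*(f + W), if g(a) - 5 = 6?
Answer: -396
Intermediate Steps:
g(a) = 11 (g(a) = 5 + 6 = 11)
W = -12 (W = -12*(1 + 0) = -12 ≈ -12.000)
f = -24
g(6*3)*(f + W) = 11*(-24 - 12) = 11*(-36) = -396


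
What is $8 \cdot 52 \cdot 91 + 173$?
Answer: $38029$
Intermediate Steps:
$8 \cdot 52 \cdot 91 + 173 = 416 \cdot 91 + 173 = 37856 + 173 = 38029$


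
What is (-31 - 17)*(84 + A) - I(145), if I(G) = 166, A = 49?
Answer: -6550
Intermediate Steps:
(-31 - 17)*(84 + A) - I(145) = (-31 - 17)*(84 + 49) - 1*166 = -48*133 - 166 = -6384 - 166 = -6550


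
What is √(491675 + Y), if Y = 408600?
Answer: 5*√36011 ≈ 948.83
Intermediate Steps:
√(491675 + Y) = √(491675 + 408600) = √900275 = 5*√36011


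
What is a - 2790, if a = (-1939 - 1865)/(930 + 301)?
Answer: -3438294/1231 ≈ -2793.1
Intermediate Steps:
a = -3804/1231 ≈ -3.0902
a - 2790 = -3804/1231 - 2790 = -3438294/1231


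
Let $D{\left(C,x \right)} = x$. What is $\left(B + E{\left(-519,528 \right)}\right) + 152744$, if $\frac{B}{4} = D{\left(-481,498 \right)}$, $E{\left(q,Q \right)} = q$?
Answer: $154217$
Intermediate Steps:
$B = 1992$ ($B = 4 \cdot 498 = 1992$)
$\left(B + E{\left(-519,528 \right)}\right) + 152744 = \left(1992 - 519\right) + 152744 = 1473 + 152744 = 154217$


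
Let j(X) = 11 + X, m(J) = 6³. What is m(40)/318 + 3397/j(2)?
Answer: 180509/689 ≈ 261.99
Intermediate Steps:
m(J) = 216
m(40)/318 + 3397/j(2) = 216/318 + 3397/(11 + 2) = 216*(1/318) + 3397/13 = 36/53 + 3397*(1/13) = 36/53 + 3397/13 = 180509/689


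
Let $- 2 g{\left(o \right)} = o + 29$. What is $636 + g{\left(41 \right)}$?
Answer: $601$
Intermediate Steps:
$g{\left(o \right)} = - \frac{29}{2} - \frac{o}{2}$ ($g{\left(o \right)} = - \frac{o + 29}{2} = - \frac{29 + o}{2} = - \frac{29}{2} - \frac{o}{2}$)
$636 + g{\left(41 \right)} = 636 - 35 = 601$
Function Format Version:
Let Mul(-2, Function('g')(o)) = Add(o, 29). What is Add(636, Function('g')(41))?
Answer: 601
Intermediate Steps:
Function('g')(o) = Add(Rational(-29, 2), Mul(Rational(-1, 2), o)) (Function('g')(o) = Mul(Rational(-1, 2), Add(o, 29)) = Mul(Rational(-1, 2), Add(29, o)) = Add(Rational(-29, 2), Mul(Rational(-1, 2), o)))
Add(636, Function('g')(41)) = Add(636, Add(Rational(-29, 2), Mul(Rational(-1, 2), 41))) = Add(636, Add(Rational(-29, 2), Rational(-41, 2))) = Add(636, -35) = 601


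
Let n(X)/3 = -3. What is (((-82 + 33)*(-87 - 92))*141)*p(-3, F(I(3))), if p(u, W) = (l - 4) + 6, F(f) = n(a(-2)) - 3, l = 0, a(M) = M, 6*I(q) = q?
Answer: 2473422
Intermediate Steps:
I(q) = q/6
n(X) = -9 (n(X) = 3*(-3) = -9)
F(f) = -12 (F(f) = -9 - 3 = -12)
p(u, W) = 2 (p(u, W) = (0 - 4) + 6 = -4 + 6 = 2)
(((-82 + 33)*(-87 - 92))*141)*p(-3, F(I(3))) = (((-82 + 33)*(-87 - 92))*141)*2 = (-49*(-179)*141)*2 = (8771*141)*2 = 1236711*2 = 2473422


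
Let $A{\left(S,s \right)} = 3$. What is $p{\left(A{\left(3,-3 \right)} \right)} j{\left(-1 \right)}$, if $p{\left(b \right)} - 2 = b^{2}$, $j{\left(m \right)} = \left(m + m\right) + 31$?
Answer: $319$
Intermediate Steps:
$j{\left(m \right)} = 31 + 2 m$ ($j{\left(m \right)} = 2 m + 31 = 31 + 2 m$)
$p{\left(b \right)} = 2 + b^{2}$
$p{\left(A{\left(3,-3 \right)} \right)} j{\left(-1 \right)} = \left(2 + 3^{2}\right) \left(31 + 2 \left(-1\right)\right) = \left(2 + 9\right) \left(31 - 2\right) = 11 \cdot 29 = 319$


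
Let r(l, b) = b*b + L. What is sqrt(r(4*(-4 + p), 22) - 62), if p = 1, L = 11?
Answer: sqrt(433) ≈ 20.809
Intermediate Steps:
r(l, b) = 11 + b**2 (r(l, b) = b*b + 11 = b**2 + 11 = 11 + b**2)
sqrt(r(4*(-4 + p), 22) - 62) = sqrt((11 + 22**2) - 62) = sqrt((11 + 484) - 62) = sqrt(495 - 62) = sqrt(433)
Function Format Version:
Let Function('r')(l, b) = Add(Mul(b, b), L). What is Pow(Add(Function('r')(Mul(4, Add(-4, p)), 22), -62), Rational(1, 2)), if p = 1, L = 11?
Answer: Pow(433, Rational(1, 2)) ≈ 20.809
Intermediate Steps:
Function('r')(l, b) = Add(11, Pow(b, 2)) (Function('r')(l, b) = Add(Mul(b, b), 11) = Add(Pow(b, 2), 11) = Add(11, Pow(b, 2)))
Pow(Add(Function('r')(Mul(4, Add(-4, p)), 22), -62), Rational(1, 2)) = Pow(Add(Add(11, Pow(22, 2)), -62), Rational(1, 2)) = Pow(Add(Add(11, 484), -62), Rational(1, 2)) = Pow(Add(495, -62), Rational(1, 2)) = Pow(433, Rational(1, 2))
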